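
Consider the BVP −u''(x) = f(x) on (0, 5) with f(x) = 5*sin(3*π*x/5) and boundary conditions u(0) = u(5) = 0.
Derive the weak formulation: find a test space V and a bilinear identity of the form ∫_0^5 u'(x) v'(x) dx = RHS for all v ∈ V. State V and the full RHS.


V = H^1_0(0, 5) (so v(0) = v(5) = 0); weak form: ∫_0^5 u'v' dx = ∫_0^5 (5*sin(3*π*x/5)) v dx for all v ∈ V.

Multiply both sides by a test function v and integrate from 0 to 5:
  ∫_0^5 −u''(x) v(x) dx = ∫_0^5 f(x) v(x) dx.
Integrate the LHS by parts once:
  ∫_0^5 −u'' v dx = −[u'(x) v(x)]_0^5 + ∫_0^5 u'(x) v'(x) dx.
Thus ∫_0^5 u'(x) v'(x) dx = ∫_0^5 f(x) v(x) dx + [u'(x) v(x)]_0^5.
Choose V so that boundary terms are either known or forced to vanish.
u is Dirichlet: u(0) = u(5) = 0. Let V = H^1_0(0, 5); then v(0) = v(5) = 0, and [u' v]_0^5 = 0.
Weak formulation: find u (satisfying any essential BC) such that ∫_0^5 u'(x) v'(x) dx = ∫_0^5 f v dx for all v ∈ V.
Substituting f(x) = 5*sin(3*π*x/5), the right-hand side is ∫_0^5 (5*sin(3*π*x/5)) v dx.


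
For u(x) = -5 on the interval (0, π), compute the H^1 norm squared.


||u||_{H^1(0,π)}^2 = 25*π

u'(x) = 0.
Expand u² and (u')² and integrate term by term on (0, π), using: for integers n ≥ 1, ∫_0^π sin²(nx) dx = ∫_0^π cos²(nx) dx = π/2; for n ≠ n', ∫_0^π sin(nx)sin(n'x) dx = ∫_0^π cos(nx)cos(n'x) dx = 0; and by product-to-sum, ∫_0^π sin(nx)cos(n'x) dx = ½∫_0^π [sin((n+n')x) + sin((n−n')x)] dx, which is 0 when n+n' is even and 2n/(n²−n'²) when n+n' is odd (it need not vanish on (0, π)). For the constant mode: ∫_0^π 1 dx = π, ∫_0^π cos(nx) dx = 0, ∫_0^π sin(nx) dx = (1−(−1)^n)/n.
  u² squared terms: (-5)²·∫1 dx = 25·π = 25*π.
  So ∫_0^π u² dx = 25*π.
  u' ≡ 0, so ∫_0^π (u')² dx = 0.
||u||_{H^1}^2 = (25*π) + (0) = 25*π.


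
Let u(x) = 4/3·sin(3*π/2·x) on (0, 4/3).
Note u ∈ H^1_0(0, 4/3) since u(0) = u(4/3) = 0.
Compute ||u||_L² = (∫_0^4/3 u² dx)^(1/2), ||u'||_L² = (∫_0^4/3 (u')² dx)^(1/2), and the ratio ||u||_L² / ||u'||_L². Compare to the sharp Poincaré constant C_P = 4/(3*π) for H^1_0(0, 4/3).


||u||_L² / ||u'||_L² = 2/(3*π) < C_P = 4/(3*π).

u(x) = 4/3·sin(3*π/2·x), so u'(x) = 2*π*cos(3*π*x/2).
Writing u(x) = A·sin(kπx/L) with A = 4/3 and k = 2, use ∫_0^L sin²(kπx/L) dx = L/2 and ∫_0^L cos²(kπx/L) dx = L/2.
u² = 16/9·sin²(3*π/2·x) and (u')² = 4*π^2·cos²(3*π/2·x), and each of sin², cos² integrates to L/2 = 2/3 over (0, 4/3).
∫_0^4/3 u² dx = 32/27, so ||u||_L² = 4*sqrt(6)/9.
∫_0^4/3 (u')² dx = 8*π^2/3, so ||u'||_L² = 2*sqrt(6)*π/3.
Ratio ||u||_L² / ||u'||_L² = 2/(3*π).
Sharp Poincaré constant on H^1_0(0, 4/3) is C_P = L/π = 4/(3*π), achieved by sin(3*π/4·x).
This is the k = 2 harmonic; the ratio L/(kπ) is strictly less than C_P = L/π, consistent with the sharp inequality ||u||_L² ≤ C_P ||u'||_L².


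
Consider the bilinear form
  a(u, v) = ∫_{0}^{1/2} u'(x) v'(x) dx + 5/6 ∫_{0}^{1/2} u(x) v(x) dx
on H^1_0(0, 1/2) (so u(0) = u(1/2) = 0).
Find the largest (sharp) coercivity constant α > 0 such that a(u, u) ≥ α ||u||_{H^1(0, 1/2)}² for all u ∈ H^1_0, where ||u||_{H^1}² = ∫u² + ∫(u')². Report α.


α = (5 + 24*π^2)/(6*(1 + 4*π^2))

Coercivity of a(·,·) on H^1_0(0, 1/2) means a(u, u) ≥ α ||u||_{H^1}² for every u ∈ H^1_0.
The interval has length L = 1/2, and Poincaré/coercivity depend only on L. Here a(u, u) = ∫(u')² + (5/6)·∫u².
Here 0 < c = 5/6 < 1. The condition a(u,u) ≥ α||u||_{H^1}² reads (1−α)∫(u')² ≥ (α−c)∫u². Any admissible α is ≤ 1 (rapidly oscillating u have ∫u²/∫(u')² → 0), and α = 1 would force 0 ≥ (1−c)∫u², impossible since c < 1; so 1−α > 0. By the sharp Poincaré inequality on H^1_0 of an interval of length L, ∫(u')² ≥ (π/L)²∫u² with equality for the first sine mode sin(π(x−x₀)/L) (x₀ the left endpoint), so the inequality holds for all u iff (1−α)(π/L)² ≥ α − c, i.e. α ≤ ((π/L)² + c)/((π/L)² + 1) = (1 + c(L/π)²)/(1 + (L/π)²). With (π/L)² = 4*π^2 and c = 5/6, the largest admissible constant is α = ((π/L)² + c)/((π/L)² + 1).
Simplifying, α = (5 + 24*π^2)/(6*(1 + 4*π^2)).


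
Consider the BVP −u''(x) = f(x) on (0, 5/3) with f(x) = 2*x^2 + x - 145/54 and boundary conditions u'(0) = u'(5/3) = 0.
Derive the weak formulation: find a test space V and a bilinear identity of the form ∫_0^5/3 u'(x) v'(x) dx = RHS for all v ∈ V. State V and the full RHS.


V = H^1(0, 5/3) (no boundary constraint on v; u is determined up to an additive constant); weak form: ∫_0^5/3 u'v' dx = ∫_0^5/3 (2*x^2 + x - 145/54) v dx for all v ∈ V.

Multiply both sides by a test function v and integrate from 0 to 5/3:
  ∫_0^5/3 −u''(x) v(x) dx = ∫_0^5/3 f(x) v(x) dx.
Integrate the LHS by parts once:
  ∫_0^5/3 −u'' v dx = −[u'(x) v(x)]_0^5/3 + ∫_0^5/3 u'(x) v'(x) dx.
Thus ∫_0^5/3 u'(x) v'(x) dx = ∫_0^5/3 f(x) v(x) dx + [u'(x) v(x)]_0^5/3.
Choose V so that boundary terms are either known or forced to vanish.
u has homogeneous Neumann: u'(0) = u'(5/3) = 0. So [u' v]_0^5/3 = 0·v(5/3) − 0·v(0) = 0 for any v; take V = H^1(0, 5/3).
Weak formulation: find u (satisfying any essential BC) such that ∫_0^5/3 u'(x) v'(x) dx = ∫_0^5/3 f v dx for all v ∈ V (homogeneous Neumann, so boundary terms vanish).
Substituting f(x) = 2*x^2 + x - 145/54, the right-hand side is ∫_0^5/3 (2*x^2 + x - 145/54) v dx.
Compatibility check (pure Neumann): taking v ≡ 1 ∈ V gives 0 = ∫_0^5/3 f dx + (0) − (0), i.e. ∫_0^5/3 f dx must equal u'(0) − u'(5/3) = 0. Indeed ∫_0^5/3 (2*x^2 + x - 145/54) dx = 0, so the data are compatible. The solution is then unique only up to an additive constant (fix it e.g. by requiring ∫_0^5/3 u dx = 0).


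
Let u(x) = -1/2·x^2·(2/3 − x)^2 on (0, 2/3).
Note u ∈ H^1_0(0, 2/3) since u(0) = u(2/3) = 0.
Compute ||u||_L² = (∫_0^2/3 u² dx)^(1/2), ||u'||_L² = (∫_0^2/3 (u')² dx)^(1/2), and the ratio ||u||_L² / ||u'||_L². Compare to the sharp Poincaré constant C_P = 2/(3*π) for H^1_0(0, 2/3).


||u||_L² / ||u'||_L² = sqrt(3)/9 < C_P = 2/(3*π).

u(x) = -1/2·x^2·(2/3 − x)^2, so u'(x) = 2*x*(-9*x^2 + 9*x - 2)/9.
u(x) = -1/2·x^2·(2/3 − x)^2 vanishes at x = 0 and x = 2/3, so u ∈ H^1_0(0, 2/3). Differentiate via the product rule and integrate the resulting polynomials term by term.
  ∫_0^2/3 u² dx = ∫_0^2/3 (x^8/4 - 2*x^7/3 + 2*x^6/3 - 8*x^5/27 + 4*x^4/81) dx. Term by term:
    ∫_0^2/3 x^8/4 dx = 128/177147;  ∫_0^2/3 -2*x^7/3 dx = -64/19683;  ∫_0^2/3 2*x^6/3 dx = 256/45927;
    ∫_0^2/3 -8*x^5/27 dx = -256/59049;  ∫_0^2/3 4*x^4/81 dx = 128/98415.
  Sum: 128/177147 − 64/19683 + 256/45927 − 256/59049 + 128/98415 = 64/6200145.
  ∫_0^2/3 (u')² dx = ∫_0^2/3 (4*x^6 - 8*x^5 + 52*x^4/9 - 16*x^3/9 + 16*x^2/81) dx. Term by term:
    ∫_0^2/3 4*x^6 dx = 512/15309;  ∫_0^2/3 -8*x^5 dx = -256/2187;  ∫_0^2/3 52*x^4/9 dx = 1664/10935;
    ∫_0^2/3 -16*x^3/9 dx = -64/729;  ∫_0^2/3 16*x^2/81 dx = 128/6561.
  Sum: 512/15309 − 256/2187 + 1664/10935 − 64/729 + 128/6561 = 64/229635.
∫_0^2/3 u² dx = 64/6200145, so ||u||_L² = 8*sqrt(105)/25515.
∫_0^2/3 (u')² dx = 64/229635, so ||u'||_L² = 8*sqrt(35)/2835.
Ratio ||u||_L² / ||u'||_L² = sqrt(3)/9.
Sharp Poincaré constant on H^1_0(0, 2/3) is C_P = L/π = 2/(3*π), achieved by sin(3*π/2·x).
A polynomial bump cannot attain the sharp Poincaré constant (only the first sine eigenfunction does), so the ratio is strictly less than C_P, consistent with ||u||_L² ≤ C_P ||u'||_L².


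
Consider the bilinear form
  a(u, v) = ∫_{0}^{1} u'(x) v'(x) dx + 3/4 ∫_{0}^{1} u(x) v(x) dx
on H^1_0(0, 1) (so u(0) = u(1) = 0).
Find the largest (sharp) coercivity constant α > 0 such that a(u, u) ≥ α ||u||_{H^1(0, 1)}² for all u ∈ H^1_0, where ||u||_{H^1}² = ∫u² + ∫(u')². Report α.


α = (3/4 + π^2)/(1 + π^2)

Coercivity of a(·,·) on H^1_0(0, 1) means a(u, u) ≥ α ||u||_{H^1}² for every u ∈ H^1_0.
The interval has length L = 1, and Poincaré/coercivity depend only on L. Here a(u, u) = ∫(u')² + (3/4)·∫u².
Here 0 < c = 3/4 < 1. The condition a(u,u) ≥ α||u||_{H^1}² reads (1−α)∫(u')² ≥ (α−c)∫u². Any admissible α is ≤ 1 (rapidly oscillating u have ∫u²/∫(u')² → 0), and α = 1 would force 0 ≥ (1−c)∫u², impossible since c < 1; so 1−α > 0. By the sharp Poincaré inequality on H^1_0 of an interval of length L, ∫(u')² ≥ (π/L)²∫u² with equality for the first sine mode sin(π(x−x₀)/L) (x₀ the left endpoint), so the inequality holds for all u iff (1−α)(π/L)² ≥ α − c, i.e. α ≤ ((π/L)² + c)/((π/L)² + 1) = (1 + c(L/π)²)/(1 + (L/π)²). With (π/L)² = π^2 and c = 3/4, the largest admissible constant is α = ((π/L)² + c)/((π/L)² + 1).
Simplifying, α = (3/4 + π^2)/(1 + π^2).


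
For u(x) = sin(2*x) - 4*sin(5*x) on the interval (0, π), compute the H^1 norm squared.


||u||_{H^1(0,π)}^2 = 421*π/2

u'(x) = 2*cos(2*x) - 20*cos(5*x).
Expand u² and (u')² and integrate term by term on (0, π), using: for integers n ≥ 1, ∫_0^π sin²(nx) dx = ∫_0^π cos²(nx) dx = π/2; for n ≠ n', ∫_0^π sin(nx)sin(n'x) dx = ∫_0^π cos(nx)cos(n'x) dx = 0; and by product-to-sum, ∫_0^π sin(nx)cos(n'x) dx = ½∫_0^π [sin((n+n')x) + sin((n−n')x)] dx, which is 0 when n+n' is even and 2n/(n²−n'²) when n+n' is odd (it need not vanish on (0, π)).
  u² squared terms: (-4)²·∫sin(5x)² dx = 16·π/2 = 8*π;  (1)²·∫sin(2x)² dx = 1·π/2 = π/2.
  u² cross terms: 2·(-4)·(1)·∫sin(5x)·sin(2x) dx = -8·(0) = 0.
  So ∫_0^π u² dx = 8*π + π/2 + 0 = 17*π/2.
  (u')² squared terms: (-20)²·∫cos(5x)² dx = 400·π/2 = 200*π;  (2)²·∫cos(2x)² dx = 4·π/2 = 2*π.
  (u')² cross terms: 2·(-20)·(2)·∫cos(5x)·cos(2x) dx = -80·(0) = 0.
  So ∫_0^π (u')² dx = 200*π + 2*π + 0 = 202*π.
||u||_{H^1}^2 = (17*π/2) + (202*π) = 421*π/2.


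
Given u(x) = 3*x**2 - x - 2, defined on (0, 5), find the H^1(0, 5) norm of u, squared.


||u||_{H^1}^2 = 33925/6

The H^1 norm (squared) on an interval (0, L) is
  ||u||_{H^1}^2 = ∫_0^L u(x)^2 dx + ∫_0^L u'(x)^2 dx.
Compute u'(x) = 6*x - 1.
Then u(x)^2 = 9*x**4 - 6*x**3 - 11*x**2 + 4*x + 4 and u'(x)^2 = 36*x**2 - 12*x + 1.
Integrate each monomial from 0 to 5 using ∫_0^5 c·x^n dx = c·5^(n+1)/(n+1):
  ∫_0^5 u(x)^2 dx = ∫_0^5 (9*x^4 - 6*x^3 - 11*x^2 + 4*x + 4) dx. Term by term:
    ∫_0^5 9*x^4 dx = 5625;  ∫_0^5 -6*x^3 dx = -1875/2;  ∫_0^5 -11*x^2 dx = -1375/3;
    ∫_0^5 4*x dx = 50;  ∫_0^5 4 dx = 20.
  Sum: 5625 − 1875/2 − 1375/3 + 50 + 20 = 25795/6.
  ∫_0^5 u'(x)^2 dx = ∫_0^5 (36*x^2 - 12*x + 1) dx. Term by term:
    ∫_0^5 36*x^2 dx = 1500;  ∫_0^5 -12*x dx = -150;  ∫_0^5 1 dx = 5.
  Sum: 1500 − 150 + 5 = 1355.
Adding: ||u||_{H^1}^2 = 25795/6 + 1355 = 33925/6.


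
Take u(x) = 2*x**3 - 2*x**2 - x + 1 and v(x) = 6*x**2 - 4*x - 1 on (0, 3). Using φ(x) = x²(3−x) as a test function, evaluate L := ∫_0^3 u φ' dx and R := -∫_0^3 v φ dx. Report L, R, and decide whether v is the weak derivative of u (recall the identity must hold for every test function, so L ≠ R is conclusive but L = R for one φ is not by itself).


LHS = -1809/20, RHS = -1809/20. Yes, v = u' weakly.

u(x) = 2*x**3 - 2*x**2 - x + 1, classical derivative u'(x) = 6*x**2 - 4*x - 1.
φ(x) = x²(3−x), so φ'(x) = 3*x*(2 - x).
Note φ(0) = φ(3) = 0, so the boundary term u·φ vanishes.
LHS = ∫_0^3 u(x) φ'(x) dx = ∫_0^3 (-6*x^5 + 18*x^4 - 9*x^3 - 9*x^2 + 6*x) dx. Term by term:
  ∫_0^3 -6*x^5 dx = -729;  ∫_0^3 18*x^4 dx = 4374/5;  ∫_0^3 -9*x^3 dx = -729/4;
  ∫_0^3 -9*x^2 dx = -81;  ∫_0^3 6*x dx = 27.
Sum: -729 + 4374/5 − 729/4 − 81 + 27 = -1809/20.
So LHS = -1809/20.
∫_0^3 v(x) φ(x) dx = ∫_0^3 (-6*x^5 + 22*x^4 - 11*x^3 - 3*x^2) dx. Term by term:
  ∫_0^3 -6*x^5 dx = -729;  ∫_0^3 22*x^4 dx = 5346/5;  ∫_0^3 -11*x^3 dx = -891/4;
  ∫_0^3 -3*x^2 dx = -27.
Sum: -729 + 5346/5 − 891/4 − 27 = 1809/20.
So RHS = -∫_0^3 v(x) φ(x) dx = -1809/20.
LHS = RHS, so the identity holds for this test φ.
Moreover u is smooth here and v(x) = u'(x) = 6*x**2 - 4*x - 1 pointwise, so the identity holds for every test function. Hence v is the weak derivative of u.


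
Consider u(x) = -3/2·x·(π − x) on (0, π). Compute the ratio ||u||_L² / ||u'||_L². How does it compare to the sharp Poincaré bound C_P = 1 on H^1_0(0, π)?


||u||_L² / ||u'||_L² = sqrt(10)*π/10 < C_P = 1.

u(x) = -3/2·x·(π − x), so u'(x) = 3*x - 3*π/2.
u(x) = -3/2·x·(π − x) vanishes at x = 0 and x = π, so u ∈ H^1_0(0, π). Differentiate via the product rule and integrate the resulting polynomials term by term.
  ∫_0^π u² dx = ∫_0^π (9*x^4/4 - 9*π*x^3/2 + 9*π^2*x^2/4) dx. Term by term:
    ∫_0^π 9*x^4/4 dx = 9*π^5/20;  ∫_0^π -9*π*x^3/2 dx = -9*π^5/8;  ∫_0^π 9*π^2*x^2/4 dx = 3*π^5/4.
  Sum: 9*π^5/20 − 9*π^5/8 + 3*π^5/4 = 3*π^5/40.
  ∫_0^π (u')² dx = ∫_0^π (9*x^2 - 9*π*x + 9*π^2/4) dx. Term by term:
    ∫_0^π 9*x^2 dx = 3*π^3;  ∫_0^π -9*π*x dx = -9*π^3/2;  ∫_0^π 9*π^2/4 dx = 9*π^3/4.
  Sum: 3*π^3 − 9*π^3/2 + 9*π^3/4 = 3*π^3/4.
∫_0^π u² dx = 3*π^5/40, so ||u||_L² = sqrt(30)*π^(5/2)/20.
∫_0^π (u')² dx = 3*π^3/4, so ||u'||_L² = sqrt(3)*π^(3/2)/2.
Ratio ||u||_L² / ||u'||_L² = sqrt(10)*π/10.
Sharp Poincaré constant on H^1_0(0, π) is C_P = L/π = 1, achieved by sin(x).
A polynomial bump cannot attain the sharp Poincaré constant (only the first sine eigenfunction does), so the ratio is strictly less than C_P, consistent with ||u||_L² ≤ C_P ||u'||_L².


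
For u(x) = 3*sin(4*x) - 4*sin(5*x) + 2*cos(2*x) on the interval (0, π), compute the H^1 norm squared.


||u||_{H^1(0,π)}^2 = -800/21 + 589*π/2

u'(x) = -4*sin(2*x) + 12*cos(4*x) - 20*cos(5*x).
Expand u² and (u')² and integrate term by term on (0, π), using: for integers n ≥ 1, ∫_0^π sin²(nx) dx = ∫_0^π cos²(nx) dx = π/2; for n ≠ n', ∫_0^π sin(nx)sin(n'x) dx = ∫_0^π cos(nx)cos(n'x) dx = 0; and by product-to-sum, ∫_0^π sin(nx)cos(n'x) dx = ½∫_0^π [sin((n+n')x) + sin((n−n')x)] dx, which is 0 when n+n' is even and 2n/(n²−n'²) when n+n' is odd (it need not vanish on (0, π)).
  u² squared terms: (-4)²·∫sin(5x)² dx = 16·π/2 = 8*π;  (2)²·∫cos(2x)² dx = 4·π/2 = 2*π;  (3)²·∫sin(4x)² dx = 9·π/2 = 9*π/2.
  u² cross terms: 2·(-4)·(2)·∫sin(5x)·cos(2x) dx = -16·(10/21) = -160/21;  2·(-4)·(3)·∫sin(5x)·sin(4x) dx = -24·(0) = 0;  2·(2)·(3)·∫cos(2x)·sin(4x) dx = 12·(0) = 0.
  So ∫_0^π u² dx = 8*π + 2*π + 9*π/2 − 160/21 + 0 + 0 = -160/21 + 29*π/2.
  (u')² squared terms: (-20)²·∫cos(5x)² dx = 400·π/2 = 200*π;  (-4)²·∫sin(2x)² dx = 16·π/2 = 8*π;  (12)²·∫cos(4x)² dx = 144·π/2 = 72*π.
  (u')² cross terms: 2·(-20)·(-4)·∫cos(5x)·sin(2x) dx = 160·(-4/21) = -640/21;  2·(-20)·(12)·∫cos(5x)·cos(4x) dx = -480·(0) = 0;  2·(-4)·(12)·∫sin(2x)·cos(4x) dx = -96·(0) = 0.
  So ∫_0^π (u')² dx = 200*π + 8*π + 72*π − 640/21 + 0 + 0 = -640/21 + 280*π.
||u||_{H^1}^2 = (-160/21 + 29*π/2) + (-640/21 + 280*π) = -800/21 + 589*π/2.


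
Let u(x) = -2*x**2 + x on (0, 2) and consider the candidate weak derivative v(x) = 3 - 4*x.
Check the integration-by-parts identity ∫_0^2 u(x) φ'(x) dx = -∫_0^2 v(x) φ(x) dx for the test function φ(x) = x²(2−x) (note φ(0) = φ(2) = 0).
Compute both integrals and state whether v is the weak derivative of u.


LHS = 76/15, RHS = 12/5. No, v is not the weak derivative of u.

u(x) = -2*x**2 + x, classical derivative u'(x) = 1 - 4*x.
φ(x) = x²(2−x), so φ'(x) = x*(4 - 3*x).
Note φ(0) = φ(2) = 0, so the boundary term u·φ vanishes.
LHS = ∫_0^2 u(x) φ'(x) dx = ∫_0^2 (6*x^4 - 11*x^3 + 4*x^2) dx. Term by term:
  ∫_0^2 6*x^4 dx = 192/5;  ∫_0^2 -11*x^3 dx = -44;  ∫_0^2 4*x^2 dx = 32/3.
Sum: 192/5 − 44 + 32/3 = 76/15.
So LHS = 76/15.
∫_0^2 v(x) φ(x) dx = ∫_0^2 (4*x^4 - 11*x^3 + 6*x^2) dx. Term by term:
  ∫_0^2 4*x^4 dx = 128/5;  ∫_0^2 -11*x^3 dx = -44;  ∫_0^2 6*x^2 dx = 16.
Sum: 128/5 − 44 + 16 = -12/5.
So RHS = -∫_0^2 v(x) φ(x) dx = 12/5.
LHS − RHS = 8/3 ≠ 0, so the identity fails.
(For a valid weak derivative the identity must hold for EVERY test function, in particular this one. The failure shows v is NOT the weak derivative of u.)
Correct weak derivative would be u'(x) = 1 - 4*x.


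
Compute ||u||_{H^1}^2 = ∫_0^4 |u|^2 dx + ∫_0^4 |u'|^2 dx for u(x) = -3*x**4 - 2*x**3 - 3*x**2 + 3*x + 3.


||u||_{H^1}^2 = 30574952/35

The H^1 norm (squared) on an interval (0, L) is
  ||u||_{H^1}^2 = ∫_0^L u(x)^2 dx + ∫_0^L u'(x)^2 dx.
Compute u'(x) = -12*x**3 - 6*x**2 - 6*x + 3.
Then u(x)^2 = 9*x**8 + 12*x**7 + 22*x**6 - 6*x**5 - 21*x**4 - 30*x**3 - 9*x**2 + 18*x + 9 and u'(x)^2 = 144*x**6 + 144*x**5 + 180*x**4 - 36*x + 9.
Integrate each monomial from 0 to 4 using ∫_0^4 c·x^n dx = c·4^(n+1)/(n+1):
  ∫_0^4 u(x)^2 dx = ∫_0^4 (9*x^8 + 12*x^7 + 22*x^6 - 6*x^5 - 21*x^4 - 30*x^3 - 9*x^2 + 18*x + 9) dx. Term by term:
    ∫_0^4 9*x^8 dx = 262144;  ∫_0^4 12*x^7 dx = 98304;  ∫_0^4 22*x^6 dx = 360448/7;
    ∫_0^4 -6*x^5 dx = -4096;  ∫_0^4 -21*x^4 dx = -21504/5;  ∫_0^4 -30*x^3 dx = -1920;
    ∫_0^4 -9*x^2 dx = -192;  ∫_0^4 18*x dx = 144;  ∫_0^4 9 dx = 36.
  Sum: 262144 + 98304 + 360448/7 − 4096 − 21504/5 − 1920 − 192 + 144 + 36 = 14056412/35.
  ∫_0^4 u'(x)^2 dx = ∫_0^4 (144*x^6 + 144*x^5 + 180*x^4 - 36*x + 9) dx. Term by term:
    ∫_0^4 144*x^6 dx = 2359296/7;  ∫_0^4 144*x^5 dx = 98304;  ∫_0^4 180*x^4 dx = 36864;
    ∫_0^4 -36*x dx = -288;  ∫_0^4 9 dx = 36.
  Sum: 2359296/7 + 98304 + 36864 − 288 + 36 = 3303708/7.
Adding: ||u||_{H^1}^2 = 14056412/35 + 3303708/7 = 30574952/35.


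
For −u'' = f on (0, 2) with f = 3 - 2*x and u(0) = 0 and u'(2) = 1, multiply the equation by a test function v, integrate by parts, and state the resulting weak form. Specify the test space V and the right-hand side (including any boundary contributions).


V = {v ∈ H^1(0, 2) : v(0) = 0} (test functions vanish at x = 0 where u is specified); weak form: ∫_0^2 u'v' dx = ∫_0^2 (3 - 2*x) v dx + v(2) for all v ∈ V.

Multiply both sides by a test function v and integrate from 0 to 2:
  ∫_0^2 −u''(x) v(x) dx = ∫_0^2 f(x) v(x) dx.
Integrate the LHS by parts once:
  ∫_0^2 −u'' v dx = −[u'(x) v(x)]_0^2 + ∫_0^2 u'(x) v'(x) dx.
Thus ∫_0^2 u'(x) v'(x) dx = ∫_0^2 f(x) v(x) dx + [u'(x) v(x)]_0^2.
Choose V so that boundary terms are either known or forced to vanish.
Mixed BC: u(0) = 0 (Dirichlet) and u'(2) = 1 (Neumann). Define V = {v ∈ H^1(0, 2) : v(0) = 0}. Then [u' v]_0^2 = u'(2)·v(2) − u'(0)·0 = v(2).
Weak formulation: find u (satisfying any essential BC) such that ∫_0^2 u'(x) v'(x) dx = ∫_0^2 f v dx + v(2) for all v ∈ V (Dirichlet at 0 absorbed into V; Neumann datum at x = 2 contributes the boundary term).
Substituting f(x) = 3 - 2*x, the right-hand side is ∫_0^2 (3 - 2*x) v dx + v(2).


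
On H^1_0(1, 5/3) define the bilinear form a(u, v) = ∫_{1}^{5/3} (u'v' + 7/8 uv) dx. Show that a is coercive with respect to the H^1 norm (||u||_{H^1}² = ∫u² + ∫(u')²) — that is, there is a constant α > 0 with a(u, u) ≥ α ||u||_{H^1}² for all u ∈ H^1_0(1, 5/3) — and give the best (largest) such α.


α = (7 + 18*π^2)/(2*(4 + 9*π^2))

Coercivity of a(·,·) on H^1_0(1, 5/3) means a(u, u) ≥ α ||u||_{H^1}² for every u ∈ H^1_0.
The interval has length L = 2/3, and Poincaré/coercivity depend only on L. Here a(u, u) = ∫(u')² + (7/8)·∫u².
Here 0 < c = 7/8 < 1. The condition a(u,u) ≥ α||u||_{H^1}² reads (1−α)∫(u')² ≥ (α−c)∫u². Any admissible α is ≤ 1 (rapidly oscillating u have ∫u²/∫(u')² → 0), and α = 1 would force 0 ≥ (1−c)∫u², impossible since c < 1; so 1−α > 0. By the sharp Poincaré inequality on H^1_0 of an interval of length L, ∫(u')² ≥ (π/L)²∫u² with equality for the first sine mode sin(π(x−x₀)/L) (x₀ the left endpoint), so the inequality holds for all u iff (1−α)(π/L)² ≥ α − c, i.e. α ≤ ((π/L)² + c)/((π/L)² + 1) = (1 + c(L/π)²)/(1 + (L/π)²). With (π/L)² = 9*π^2/4 and c = 7/8, the largest admissible constant is α = ((π/L)² + c)/((π/L)² + 1).
Simplifying, α = (7 + 18*π^2)/(2*(4 + 9*π^2)).


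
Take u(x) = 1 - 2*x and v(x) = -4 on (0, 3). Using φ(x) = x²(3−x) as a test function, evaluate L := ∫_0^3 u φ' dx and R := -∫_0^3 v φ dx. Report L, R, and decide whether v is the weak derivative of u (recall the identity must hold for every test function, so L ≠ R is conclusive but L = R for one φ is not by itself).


LHS = 27/2, RHS = 27. No, v is not the weak derivative of u.

u(x) = 1 - 2*x, classical derivative u'(x) = -2.
φ(x) = x²(3−x), so φ'(x) = 3*x*(2 - x).
Note φ(0) = φ(3) = 0, so the boundary term u·φ vanishes.
LHS = ∫_0^3 u(x) φ'(x) dx = ∫_0^3 (6*x^3 - 15*x^2 + 6*x) dx. Term by term:
  ∫_0^3 6*x^3 dx = 243/2;  ∫_0^3 -15*x^2 dx = -135;  ∫_0^3 6*x dx = 27.
Sum: 243/2 − 135 + 27 = 27/2.
So LHS = 27/2.
∫_0^3 v(x) φ(x) dx = ∫_0^3 (4*x^3 - 12*x^2) dx. Term by term:
  ∫_0^3 4*x^3 dx = 81;  ∫_0^3 -12*x^2 dx = -108.
Sum: 81 − 108 = -27.
So RHS = -∫_0^3 v(x) φ(x) dx = 27.
LHS − RHS = -27/2 ≠ 0, so the identity fails.
(For a valid weak derivative the identity must hold for EVERY test function, in particular this one. The failure shows v is NOT the weak derivative of u.)
Correct weak derivative would be u'(x) = -2.


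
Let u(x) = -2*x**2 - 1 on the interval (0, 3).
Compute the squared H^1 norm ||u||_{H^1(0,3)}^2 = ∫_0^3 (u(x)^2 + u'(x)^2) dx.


||u||_{H^1}^2 = 1887/5

The H^1 norm (squared) on an interval (0, L) is
  ||u||_{H^1}^2 = ∫_0^L u(x)^2 dx + ∫_0^L u'(x)^2 dx.
Compute u'(x) = -4*x.
Then u(x)^2 = 4*x**4 + 4*x**2 + 1 and u'(x)^2 = 16*x**2.
Integrate each monomial from 0 to 3 using ∫_0^3 c·x^n dx = c·3^(n+1)/(n+1):
  ∫_0^3 u(x)^2 dx = ∫_0^3 (4*x^4 + 4*x^2 + 1) dx. Term by term:
    ∫_0^3 4*x^4 dx = 972/5;  ∫_0^3 4*x^2 dx = 36;  ∫_0^3 1 dx = 3.
  Sum: 972/5 + 36 + 3 = 1167/5.
  ∫_0^3 u'(x)^2 dx = ∫_0^3 (16*x^2) dx. Term by term:
    ∫_0^3 16*x^2 dx = 144.
Adding: ||u||_{H^1}^2 = 1167/5 + 144 = 1887/5.


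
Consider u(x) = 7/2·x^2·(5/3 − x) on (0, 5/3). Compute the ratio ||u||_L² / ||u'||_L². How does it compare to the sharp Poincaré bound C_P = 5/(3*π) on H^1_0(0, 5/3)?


||u||_L² / ||u'||_L² = 5*sqrt(14)/42 < C_P = 5/(3*π).

u(x) = 7/2·x^2·(5/3 − x), so u'(x) = 7*x*(10 - 9*x)/6.
u(x) = 7/2·x^2·(5/3 − x) vanishes at x = 0 and x = 5/3, so u ∈ H^1_0(0, 5/3). Differentiate via the product rule and integrate the resulting polynomials term by term.
  ∫_0^5/3 u² dx = ∫_0^5/3 (49*x^6/4 - 245*x^5/6 + 1225*x^4/36) dx. Term by term:
    ∫_0^5/3 49*x^6/4 dx = 546875/8748;  ∫_0^5/3 -245*x^5/6 dx = -3828125/26244;  ∫_0^5/3 1225*x^4/36 dx = 765625/8748.
  Sum: 546875/8748 − 3828125/26244 + 765625/8748 = 109375/26244.
  ∫_0^5/3 (u')² dx = ∫_0^5/3 (441*x^4/4 - 245*x^3 + 1225*x^2/9) dx. Term by term:
    ∫_0^5/3 441*x^4/4 dx = 30625/108;  ∫_0^5/3 -245*x^3 dx = -153125/324;  ∫_0^5/3 1225*x^2/9 dx = 153125/729.
  Sum: 30625/108 − 153125/324 + 153125/729 = 30625/1458.
∫_0^5/3 u² dx = 109375/26244, so ||u||_L² = 125*sqrt(7)/162.
∫_0^5/3 (u')² dx = 30625/1458, so ||u'||_L² = 175*sqrt(2)/54.
Ratio ||u||_L² / ||u'||_L² = 5*sqrt(14)/42.
Sharp Poincaré constant on H^1_0(0, 5/3) is C_P = L/π = 5/(3*π), achieved by sin(3*π/5·x).
A polynomial bump cannot attain the sharp Poincaré constant (only the first sine eigenfunction does), so the ratio is strictly less than C_P, consistent with ||u||_L² ≤ C_P ||u'||_L².


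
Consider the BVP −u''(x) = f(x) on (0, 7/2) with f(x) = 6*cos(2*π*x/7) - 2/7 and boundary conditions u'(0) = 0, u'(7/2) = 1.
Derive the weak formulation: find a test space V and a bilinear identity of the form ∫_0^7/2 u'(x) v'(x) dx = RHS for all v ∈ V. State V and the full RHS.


V = H^1(0, 7/2) (v unrestricted at boundary; u is determined up to an additive constant); weak form: ∫_0^7/2 u'v' dx = ∫_0^7/2 (6*cos(2*π*x/7) - 2/7) v dx + v(7/2) for all v ∈ V.

Multiply both sides by a test function v and integrate from 0 to 7/2:
  ∫_0^7/2 −u''(x) v(x) dx = ∫_0^7/2 f(x) v(x) dx.
Integrate the LHS by parts once:
  ∫_0^7/2 −u'' v dx = −[u'(x) v(x)]_0^7/2 + ∫_0^7/2 u'(x) v'(x) dx.
Thus ∫_0^7/2 u'(x) v'(x) dx = ∫_0^7/2 f(x) v(x) dx + [u'(x) v(x)]_0^7/2.
Choose V so that boundary terms are either known or forced to vanish.
u has inhomogeneous Neumann u'(0) = 0, u'(7/2) = 1. [u' v]_0^7/2 = (1)·v(7/2) − (0)·v(0) = v(7/2). Take V = H^1(0, 7/2); boundary term becomes part of RHS.
Weak formulation: find u (satisfying any essential BC) such that ∫_0^7/2 u'(x) v'(x) dx = ∫_0^7/2 f v dx + v(7/2) for all v ∈ V (Neumann data are natural BCs: they enter the RHS as boundary terms).
Substituting f(x) = 6*cos(2*π*x/7) - 2/7, the right-hand side is ∫_0^7/2 (6*cos(2*π*x/7) - 2/7) v dx + v(7/2).
Compatibility check (pure Neumann): taking v ≡ 1 ∈ V gives 0 = ∫_0^7/2 f dx + (1) − (0), i.e. ∫_0^7/2 f dx must equal u'(0) − u'(7/2) = -1. Indeed ∫_0^7/2 (6*cos(2*π*x/7) - 2/7) dx = -1, so the data are compatible. The solution is then unique only up to an additive constant (fix it e.g. by requiring ∫_0^7/2 u dx = 0).


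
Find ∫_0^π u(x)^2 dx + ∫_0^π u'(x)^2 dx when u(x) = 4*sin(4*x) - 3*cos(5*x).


||u||_{H^1(0,π)}^2 = 1664/3 + 253*π

u'(x) = 15*sin(5*x) + 16*cos(4*x).
Expand u² and (u')² and integrate term by term on (0, π), using: for integers n ≥ 1, ∫_0^π sin²(nx) dx = ∫_0^π cos²(nx) dx = π/2; for n ≠ n', ∫_0^π sin(nx)sin(n'x) dx = ∫_0^π cos(nx)cos(n'x) dx = 0; and by product-to-sum, ∫_0^π sin(nx)cos(n'x) dx = ½∫_0^π [sin((n+n')x) + sin((n−n')x)] dx, which is 0 when n+n' is even and 2n/(n²−n'²) when n+n' is odd (it need not vanish on (0, π)).
  u² squared terms: (-3)²·∫cos(5x)² dx = 9·π/2 = 9*π/2;  (4)²·∫sin(4x)² dx = 16·π/2 = 8*π.
  u² cross terms: 2·(-3)·(4)·∫cos(5x)·sin(4x) dx = -24·(-8/9) = 64/3.
  So ∫_0^π u² dx = 9*π/2 + 8*π + 64/3 = 64/3 + 25*π/2.
  (u')² squared terms: (15)²·∫sin(5x)² dx = 225·π/2 = 225*π/2;  (16)²·∫cos(4x)² dx = 256·π/2 = 128*π.
  (u')² cross terms: 2·(15)·(16)·∫sin(5x)·cos(4x) dx = 480·(10/9) = 1600/3.
  So ∫_0^π (u')² dx = 225*π/2 + 128*π + 1600/3 = 1600/3 + 481*π/2.
||u||_{H^1}^2 = (64/3 + 25*π/2) + (1600/3 + 481*π/2) = 1664/3 + 253*π.


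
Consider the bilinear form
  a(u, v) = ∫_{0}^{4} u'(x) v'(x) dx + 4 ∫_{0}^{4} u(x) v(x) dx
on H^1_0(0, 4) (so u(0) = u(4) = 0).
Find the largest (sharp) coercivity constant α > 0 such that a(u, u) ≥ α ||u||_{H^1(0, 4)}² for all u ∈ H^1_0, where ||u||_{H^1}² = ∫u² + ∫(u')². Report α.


α = 1

Coercivity of a(·,·) on H^1_0(0, 4) means a(u, u) ≥ α ||u||_{H^1}² for every u ∈ H^1_0.
The interval has length L = 4, and Poincaré/coercivity depend only on L. Here a(u, u) = ∫(u')² + (4)·∫u².
Here c = 4 ≥ 1, so a(u,u) = ∫(u')² + c∫u² ≥ ∫(u')² + ∫u² = ||u||_{H^1}², i.e. α = 1 works. No larger α is possible: a(u,u) ≥ α||u||_{H^1}² means (1−α)∫(u')² ≥ (α−c)∫u², and for the modes u_n = sin(nπ(x−x₀)/L) (x₀ the left endpoint) one has ∫u_n²/∫(u_n')² = (L/(nπ))² → 0, so a(u_n,u_n)/||u_n||_{H^1}² → 1. Hence the optimal constant is α = 1.
Therefore α = 1.


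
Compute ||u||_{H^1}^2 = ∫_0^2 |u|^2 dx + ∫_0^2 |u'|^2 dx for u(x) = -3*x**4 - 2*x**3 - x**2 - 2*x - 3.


||u||_{H^1}^2 = 33242/5

The H^1 norm (squared) on an interval (0, L) is
  ||u||_{H^1}^2 = ∫_0^L u(x)^2 dx + ∫_0^L u'(x)^2 dx.
Compute u'(x) = -12*x**3 - 6*x**2 - 2*x - 2.
Then u(x)^2 = 9*x**8 + 12*x**7 + 10*x**6 + 16*x**5 + 27*x**4 + 16*x**3 + 10*x**2 + 12*x + 9 and u'(x)^2 = 144*x**6 + 144*x**5 + 84*x**4 + 72*x**3 + 28*x**2 + 8*x + 4.
Integrate each monomial from 0 to 2 using ∫_0^2 c·x^n dx = c·2^(n+1)/(n+1):
  ∫_0^2 u(x)^2 dx = ∫_0^2 (9*x^8 + 12*x^7 + 10*x^6 + 16*x^5 + 27*x^4 + 16*x^3 + 10*x^2 + 12*x + 9) dx. Term by term:
    ∫_0^2 9*x^8 dx = 512;  ∫_0^2 12*x^7 dx = 384;  ∫_0^2 10*x^6 dx = 1280/7;
    ∫_0^2 16*x^5 dx = 512/3;  ∫_0^2 27*x^4 dx = 864/5;  ∫_0^2 16*x^3 dx = 64;
    ∫_0^2 10*x^2 dx = 80/3;  ∫_0^2 12*x dx = 24;  ∫_0^2 9 dx = 18.
  Sum: 512 + 384 + 1280/7 + 512/3 + 864/5 + 64 + 80/3 + 24 + 18 = 163274/105.
  ∫_0^2 u'(x)^2 dx = ∫_0^2 (144*x^6 + 144*x^5 + 84*x^4 + 72*x^3 + 28*x^2 + 8*x + 4) dx. Term by term:
    ∫_0^2 144*x^6 dx = 18432/7;  ∫_0^2 144*x^5 dx = 1536;  ∫_0^2 84*x^4 dx = 2688/5;
    ∫_0^2 72*x^3 dx = 288;  ∫_0^2 28*x^2 dx = 224/3;  ∫_0^2 8*x dx = 16;
    ∫_0^2 4 dx = 8.
  Sum: 18432/7 + 1536 + 2688/5 + 288 + 224/3 + 16 + 8 = 534808/105.
Adding: ||u||_{H^1}^2 = 163274/105 + 534808/105 = 33242/5.


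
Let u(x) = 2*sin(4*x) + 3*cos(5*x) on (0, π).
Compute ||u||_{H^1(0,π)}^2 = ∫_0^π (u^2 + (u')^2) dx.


||u||_{H^1(0,π)}^2 = -832/3 + 151*π

u'(x) = -15*sin(5*x) + 8*cos(4*x).
Expand u² and (u')² and integrate term by term on (0, π), using: for integers n ≥ 1, ∫_0^π sin²(nx) dx = ∫_0^π cos²(nx) dx = π/2; for n ≠ n', ∫_0^π sin(nx)sin(n'x) dx = ∫_0^π cos(nx)cos(n'x) dx = 0; and by product-to-sum, ∫_0^π sin(nx)cos(n'x) dx = ½∫_0^π [sin((n+n')x) + sin((n−n')x)] dx, which is 0 when n+n' is even and 2n/(n²−n'²) when n+n' is odd (it need not vanish on (0, π)).
  u² squared terms: (2)²·∫sin(4x)² dx = 4·π/2 = 2*π;  (3)²·∫cos(5x)² dx = 9·π/2 = 9*π/2.
  u² cross terms: 2·(2)·(3)·∫sin(4x)·cos(5x) dx = 12·(-8/9) = -32/3.
  So ∫_0^π u² dx = 2*π + 9*π/2 − 32/3 = -32/3 + 13*π/2.
  (u')² squared terms: (-15)²·∫sin(5x)² dx = 225·π/2 = 225*π/2;  (8)²·∫cos(4x)² dx = 64·π/2 = 32*π.
  (u')² cross terms: 2·(-15)·(8)·∫sin(5x)·cos(4x) dx = -240·(10/9) = -800/3.
  So ∫_0^π (u')² dx = 225*π/2 + 32*π − 800/3 = -800/3 + 289*π/2.
||u||_{H^1}^2 = (-32/3 + 13*π/2) + (-800/3 + 289*π/2) = -832/3 + 151*π.


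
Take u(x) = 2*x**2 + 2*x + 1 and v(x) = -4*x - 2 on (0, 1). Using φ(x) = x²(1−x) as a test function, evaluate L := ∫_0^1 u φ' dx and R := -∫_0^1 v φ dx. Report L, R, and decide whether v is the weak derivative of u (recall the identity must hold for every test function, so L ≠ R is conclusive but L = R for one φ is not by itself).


LHS = -11/30, RHS = 11/30. No, v is not the weak derivative of u.

u(x) = 2*x**2 + 2*x + 1, classical derivative u'(x) = 4*x + 2.
φ(x) = x²(1−x), so φ'(x) = x*(2 - 3*x).
Note φ(0) = φ(1) = 0, so the boundary term u·φ vanishes.
LHS = ∫_0^1 u(x) φ'(x) dx = ∫_0^1 (-6*x^4 - 2*x^3 + x^2 + 2*x) dx. Term by term:
  ∫_0^1 -6*x^4 dx = -6/5;  ∫_0^1 -2*x^3 dx = -1/2;  ∫_0^1 x^2 dx = 1/3;
  ∫_0^1 2*x dx = 1.
Sum: -6/5 − 1/2 + 1/3 + 1 = -11/30.
So LHS = -11/30.
∫_0^1 v(x) φ(x) dx = ∫_0^1 (4*x^4 - 2*x^3 - 2*x^2) dx. Term by term:
  ∫_0^1 4*x^4 dx = 4/5;  ∫_0^1 -2*x^3 dx = -1/2;  ∫_0^1 -2*x^2 dx = -2/3.
Sum: 4/5 − 1/2 − 2/3 = -11/30.
So RHS = -∫_0^1 v(x) φ(x) dx = 11/30.
LHS − RHS = -11/15 ≠ 0, so the identity fails.
(For a valid weak derivative the identity must hold for EVERY test function, in particular this one. The failure shows v is NOT the weak derivative of u.)
Correct weak derivative would be u'(x) = 4*x + 2.


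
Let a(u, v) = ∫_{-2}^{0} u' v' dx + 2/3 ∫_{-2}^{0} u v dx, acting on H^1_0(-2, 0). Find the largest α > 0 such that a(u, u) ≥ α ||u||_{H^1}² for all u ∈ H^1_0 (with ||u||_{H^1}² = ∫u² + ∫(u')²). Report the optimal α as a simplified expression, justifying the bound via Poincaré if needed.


α = (8/3 + π^2)/(4 + π^2)

Coercivity of a(·,·) on H^1_0(-2, 0) means a(u, u) ≥ α ||u||_{H^1}² for every u ∈ H^1_0.
The interval has length L = 2, and Poincaré/coercivity depend only on L. Here a(u, u) = ∫(u')² + (2/3)·∫u².
Here 0 < c = 2/3 < 1. The condition a(u,u) ≥ α||u||_{H^1}² reads (1−α)∫(u')² ≥ (α−c)∫u². Any admissible α is ≤ 1 (rapidly oscillating u have ∫u²/∫(u')² → 0), and α = 1 would force 0 ≥ (1−c)∫u², impossible since c < 1; so 1−α > 0. By the sharp Poincaré inequality on H^1_0 of an interval of length L, ∫(u')² ≥ (π/L)²∫u² with equality for the first sine mode sin(π(x−x₀)/L) (x₀ the left endpoint), so the inequality holds for all u iff (1−α)(π/L)² ≥ α − c, i.e. α ≤ ((π/L)² + c)/((π/L)² + 1) = (1 + c(L/π)²)/(1 + (L/π)²). With (π/L)² = π^2/4 and c = 2/3, the largest admissible constant is α = ((π/L)² + c)/((π/L)² + 1).
Simplifying, α = (8/3 + π^2)/(4 + π^2).


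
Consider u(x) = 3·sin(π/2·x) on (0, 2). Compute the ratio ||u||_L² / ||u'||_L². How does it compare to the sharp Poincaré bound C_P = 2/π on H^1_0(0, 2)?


||u||_L² / ||u'||_L² = 2/π = C_P.

u(x) = 3·sin(π/2·x), so u'(x) = 3*π*cos(π*x/2)/2.
Writing u(x) = A·sin(kπx/L) with A = 3 and k = 1, use ∫_0^L sin²(kπx/L) dx = L/2 and ∫_0^L cos²(kπx/L) dx = L/2.
u² = 9·sin²(π/2·x) and (u')² = 9*π^2/4·cos²(π/2·x), and each of sin², cos² integrates to L/2 = 1 over (0, 2).
∫_0^2 u² dx = 9, so ||u||_L² = 3.
∫_0^2 (u')² dx = 9*π^2/4, so ||u'||_L² = 3*π/2.
Ratio ||u||_L² / ||u'||_L² = 2/π.
Sharp Poincaré constant on H^1_0(0, 2) is C_P = L/π = 2/π, achieved by sin(π/2·x).
This is the k = 1 eigenfunction (up to amplitude), so the ratio equals the sharp Poincaré constant exactly.


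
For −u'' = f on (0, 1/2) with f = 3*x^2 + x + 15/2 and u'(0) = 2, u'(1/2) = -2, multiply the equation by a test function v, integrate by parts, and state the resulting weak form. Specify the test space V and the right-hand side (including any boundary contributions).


V = H^1(0, 1/2) (v unrestricted at boundary; u is determined up to an additive constant); weak form: ∫_0^1/2 u'v' dx = ∫_0^1/2 (3*x^2 + x + 15/2) v dx − 2·v(1/2) − 2·v(0) for all v ∈ V.

Multiply both sides by a test function v and integrate from 0 to 1/2:
  ∫_0^1/2 −u''(x) v(x) dx = ∫_0^1/2 f(x) v(x) dx.
Integrate the LHS by parts once:
  ∫_0^1/2 −u'' v dx = −[u'(x) v(x)]_0^1/2 + ∫_0^1/2 u'(x) v'(x) dx.
Thus ∫_0^1/2 u'(x) v'(x) dx = ∫_0^1/2 f(x) v(x) dx + [u'(x) v(x)]_0^1/2.
Choose V so that boundary terms are either known or forced to vanish.
u has inhomogeneous Neumann u'(0) = 2, u'(1/2) = -2. [u' v]_0^1/2 = (-2)·v(1/2) − (2)·v(0) = − 2·v(1/2) − 2·v(0). Take V = H^1(0, 1/2); boundary term becomes part of RHS.
Weak formulation: find u (satisfying any essential BC) such that ∫_0^1/2 u'(x) v'(x) dx = ∫_0^1/2 f v dx − 2·v(1/2) − 2·v(0) for all v ∈ V (Neumann data are natural BCs: they enter the RHS as boundary terms).
Substituting f(x) = 3*x^2 + x + 15/2, the right-hand side is ∫_0^1/2 (3*x^2 + x + 15/2) v dx − 2·v(1/2) − 2·v(0).
Compatibility check (pure Neumann): taking v ≡ 1 ∈ V gives 0 = ∫_0^1/2 f dx + (-2) − (2), i.e. ∫_0^1/2 f dx must equal u'(0) − u'(1/2) = 4. Indeed ∫_0^1/2 (3*x^2 + x + 15/2) dx = 4, so the data are compatible. The solution is then unique only up to an additive constant (fix it e.g. by requiring ∫_0^1/2 u dx = 0).


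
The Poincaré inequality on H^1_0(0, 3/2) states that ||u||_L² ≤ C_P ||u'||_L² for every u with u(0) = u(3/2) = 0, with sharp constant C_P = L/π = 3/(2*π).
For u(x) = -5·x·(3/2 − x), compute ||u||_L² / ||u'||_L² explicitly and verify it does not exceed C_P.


||u||_L² / ||u'||_L² = 3*sqrt(10)/20 < C_P = 3/(2*π).

u(x) = -5·x·(3/2 − x), so u'(x) = 10*x - 15/2.
u(x) = -5·x·(3/2 − x) vanishes at x = 0 and x = 3/2, so u ∈ H^1_0(0, 3/2). Differentiate via the product rule and integrate the resulting polynomials term by term.
  ∫_0^3/2 u² dx = ∫_0^3/2 (25*x^4 - 75*x^3 + 225*x^2/4) dx. Term by term:
    ∫_0^3/2 25*x^4 dx = 1215/32;  ∫_0^3/2 -75*x^3 dx = -6075/64;  ∫_0^3/2 225*x^2/4 dx = 2025/32.
  Sum: 1215/32 − 6075/64 + 2025/32 = 405/64.
  ∫_0^3/2 (u')² dx = ∫_0^3/2 (100*x^2 - 150*x + 225/4) dx. Term by term:
    ∫_0^3/2 100*x^2 dx = 225/2;  ∫_0^3/2 -150*x dx = -675/4;  ∫_0^3/2 225/4 dx = 675/8.
  Sum: 225/2 − 675/4 + 675/8 = 225/8.
∫_0^3/2 u² dx = 405/64, so ||u||_L² = 9*sqrt(5)/8.
∫_0^3/2 (u')² dx = 225/8, so ||u'||_L² = 15*sqrt(2)/4.
Ratio ||u||_L² / ||u'||_L² = 3*sqrt(10)/20.
Sharp Poincaré constant on H^1_0(0, 3/2) is C_P = L/π = 3/(2*π), achieved by sin(2*π/3·x).
A polynomial bump cannot attain the sharp Poincaré constant (only the first sine eigenfunction does), so the ratio is strictly less than C_P, consistent with ||u||_L² ≤ C_P ||u'||_L².


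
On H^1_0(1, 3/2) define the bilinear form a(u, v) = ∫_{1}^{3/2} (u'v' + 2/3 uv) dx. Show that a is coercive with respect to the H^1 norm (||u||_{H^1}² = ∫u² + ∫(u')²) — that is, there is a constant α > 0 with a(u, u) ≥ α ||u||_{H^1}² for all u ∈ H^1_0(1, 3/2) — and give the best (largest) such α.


α = 2*(1 + 6*π^2)/(3*(1 + 4*π^2))

Coercivity of a(·,·) on H^1_0(1, 3/2) means a(u, u) ≥ α ||u||_{H^1}² for every u ∈ H^1_0.
The interval has length L = 1/2, and Poincaré/coercivity depend only on L. Here a(u, u) = ∫(u')² + (2/3)·∫u².
Here 0 < c = 2/3 < 1. The condition a(u,u) ≥ α||u||_{H^1}² reads (1−α)∫(u')² ≥ (α−c)∫u². Any admissible α is ≤ 1 (rapidly oscillating u have ∫u²/∫(u')² → 0), and α = 1 would force 0 ≥ (1−c)∫u², impossible since c < 1; so 1−α > 0. By the sharp Poincaré inequality on H^1_0 of an interval of length L, ∫(u')² ≥ (π/L)²∫u² with equality for the first sine mode sin(π(x−x₀)/L) (x₀ the left endpoint), so the inequality holds for all u iff (1−α)(π/L)² ≥ α − c, i.e. α ≤ ((π/L)² + c)/((π/L)² + 1) = (1 + c(L/π)²)/(1 + (L/π)²). With (π/L)² = 4*π^2 and c = 2/3, the largest admissible constant is α = ((π/L)² + c)/((π/L)² + 1).
Simplifying, α = 2*(1 + 6*π^2)/(3*(1 + 4*π^2)).


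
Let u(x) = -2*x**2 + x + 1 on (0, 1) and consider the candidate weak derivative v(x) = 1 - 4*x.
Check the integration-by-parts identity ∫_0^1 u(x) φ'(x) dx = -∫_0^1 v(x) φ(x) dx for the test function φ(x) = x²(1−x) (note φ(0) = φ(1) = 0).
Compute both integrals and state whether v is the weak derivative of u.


LHS = 7/60, RHS = 7/60. Yes, v = u' weakly.

u(x) = -2*x**2 + x + 1, classical derivative u'(x) = 1 - 4*x.
φ(x) = x²(1−x), so φ'(x) = x*(2 - 3*x).
Note φ(0) = φ(1) = 0, so the boundary term u·φ vanishes.
LHS = ∫_0^1 u(x) φ'(x) dx = ∫_0^1 (6*x^4 - 7*x^3 - x^2 + 2*x) dx. Term by term:
  ∫_0^1 6*x^4 dx = 6/5;  ∫_0^1 -7*x^3 dx = -7/4;  ∫_0^1 -x^2 dx = -1/3;
  ∫_0^1 2*x dx = 1.
Sum: 6/5 − 7/4 − 1/3 + 1 = 7/60.
So LHS = 7/60.
∫_0^1 v(x) φ(x) dx = ∫_0^1 (4*x^4 - 5*x^3 + x^2) dx. Term by term:
  ∫_0^1 4*x^4 dx = 4/5;  ∫_0^1 -5*x^3 dx = -5/4;  ∫_0^1 x^2 dx = 1/3.
Sum: 4/5 − 5/4 + 1/3 = -7/60.
So RHS = -∫_0^1 v(x) φ(x) dx = 7/60.
LHS = RHS, so the identity holds for this test φ.
Moreover u is smooth here and v(x) = u'(x) = 1 - 4*x pointwise, so the identity holds for every test function. Hence v is the weak derivative of u.


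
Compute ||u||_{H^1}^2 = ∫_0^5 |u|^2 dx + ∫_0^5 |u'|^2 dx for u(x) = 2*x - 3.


||u||_{H^1}^2 = 245/3

The H^1 norm (squared) on an interval (0, L) is
  ||u||_{H^1}^2 = ∫_0^L u(x)^2 dx + ∫_0^L u'(x)^2 dx.
Compute u'(x) = 2.
Then u(x)^2 = 4*x**2 - 12*x + 9 and u'(x)^2 = 4.
Integrate each monomial from 0 to 5 using ∫_0^5 c·x^n dx = c·5^(n+1)/(n+1):
  ∫_0^5 u(x)^2 dx = ∫_0^5 (4*x^2 - 12*x + 9) dx. Term by term:
    ∫_0^5 4*x^2 dx = 500/3;  ∫_0^5 -12*x dx = -150;  ∫_0^5 9 dx = 45.
  Sum: 500/3 − 150 + 45 = 185/3.
  ∫_0^5 u'(x)^2 dx = ∫_0^5 (4) dx. Term by term:
    ∫_0^5 4 dx = 20.
Adding: ||u||_{H^1}^2 = 185/3 + 20 = 245/3.


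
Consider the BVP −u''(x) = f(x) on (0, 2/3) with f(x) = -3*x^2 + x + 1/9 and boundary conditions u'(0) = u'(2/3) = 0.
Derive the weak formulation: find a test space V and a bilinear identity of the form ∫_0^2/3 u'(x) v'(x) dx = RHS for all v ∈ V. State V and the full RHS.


V = H^1(0, 2/3) (no boundary constraint on v; u is determined up to an additive constant); weak form: ∫_0^2/3 u'v' dx = ∫_0^2/3 (-3*x^2 + x + 1/9) v dx for all v ∈ V.

Multiply both sides by a test function v and integrate from 0 to 2/3:
  ∫_0^2/3 −u''(x) v(x) dx = ∫_0^2/3 f(x) v(x) dx.
Integrate the LHS by parts once:
  ∫_0^2/3 −u'' v dx = −[u'(x) v(x)]_0^2/3 + ∫_0^2/3 u'(x) v'(x) dx.
Thus ∫_0^2/3 u'(x) v'(x) dx = ∫_0^2/3 f(x) v(x) dx + [u'(x) v(x)]_0^2/3.
Choose V so that boundary terms are either known or forced to vanish.
u has homogeneous Neumann: u'(0) = u'(2/3) = 0. So [u' v]_0^2/3 = 0·v(2/3) − 0·v(0) = 0 for any v; take V = H^1(0, 2/3).
Weak formulation: find u (satisfying any essential BC) such that ∫_0^2/3 u'(x) v'(x) dx = ∫_0^2/3 f v dx for all v ∈ V (homogeneous Neumann, so boundary terms vanish).
Substituting f(x) = -3*x^2 + x + 1/9, the right-hand side is ∫_0^2/3 (-3*x^2 + x + 1/9) v dx.
Compatibility check (pure Neumann): taking v ≡ 1 ∈ V gives 0 = ∫_0^2/3 f dx + (0) − (0), i.e. ∫_0^2/3 f dx must equal u'(0) − u'(2/3) = 0. Indeed ∫_0^2/3 (-3*x^2 + x + 1/9) dx = 0, so the data are compatible. The solution is then unique only up to an additive constant (fix it e.g. by requiring ∫_0^2/3 u dx = 0).
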